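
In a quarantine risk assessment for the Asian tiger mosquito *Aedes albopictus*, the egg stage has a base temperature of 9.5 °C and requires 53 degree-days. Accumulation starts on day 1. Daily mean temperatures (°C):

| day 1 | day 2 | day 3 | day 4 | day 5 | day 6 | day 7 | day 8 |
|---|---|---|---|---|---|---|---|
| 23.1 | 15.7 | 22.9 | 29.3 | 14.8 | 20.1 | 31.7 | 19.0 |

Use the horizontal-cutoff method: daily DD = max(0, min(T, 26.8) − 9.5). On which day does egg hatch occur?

Daily DD above 9.5 °C (capped at 17.3): 13.6, 6.2, 13.4, 17.3, 5.3, 10.6, 17.3, 9.5.
Cumulative: 13.6, 19.8, 33.2, 50.5, 55.8, 66.4, 83.7, 93.2.
The total first reaches 53 DD on day 5.

day 5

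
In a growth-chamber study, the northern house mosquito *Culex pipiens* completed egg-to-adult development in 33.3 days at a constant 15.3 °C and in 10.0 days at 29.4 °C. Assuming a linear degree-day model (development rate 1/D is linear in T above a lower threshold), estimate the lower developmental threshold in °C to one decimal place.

9.2 °C

Equal thermal constants: D₁(T₁ − T_b) = D₂(T₂ − T_b).
33.3·(15.3 − T_b) = 10.0·(29.4 − T_b)
T_b = (33.3·15.3 − 10.0·29.4) / (33.3 − 10.0) = 215.49 / 23.3 = 9.248 °C ≈ 9.2 °C.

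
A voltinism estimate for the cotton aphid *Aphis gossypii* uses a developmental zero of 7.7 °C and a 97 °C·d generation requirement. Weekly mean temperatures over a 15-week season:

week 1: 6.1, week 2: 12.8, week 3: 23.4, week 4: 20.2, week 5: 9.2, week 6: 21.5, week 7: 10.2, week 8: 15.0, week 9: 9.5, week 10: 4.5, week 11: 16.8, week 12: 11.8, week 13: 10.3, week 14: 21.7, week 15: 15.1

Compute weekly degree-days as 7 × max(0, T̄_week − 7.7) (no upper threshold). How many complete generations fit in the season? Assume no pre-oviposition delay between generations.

7 generations

Weekly DD (7 × max(0, T̄ − 7.7)): 0.0, 35.7, 109.9, 87.5, 10.5, 96.6, 17.5, 51.1, 12.6, 0.0, 63.7, 28.7, 18.2, 98.0, 51.8.
Season total = 681.8 DD.
Complete generations = ⌊681.8 / 97⌋ = 7.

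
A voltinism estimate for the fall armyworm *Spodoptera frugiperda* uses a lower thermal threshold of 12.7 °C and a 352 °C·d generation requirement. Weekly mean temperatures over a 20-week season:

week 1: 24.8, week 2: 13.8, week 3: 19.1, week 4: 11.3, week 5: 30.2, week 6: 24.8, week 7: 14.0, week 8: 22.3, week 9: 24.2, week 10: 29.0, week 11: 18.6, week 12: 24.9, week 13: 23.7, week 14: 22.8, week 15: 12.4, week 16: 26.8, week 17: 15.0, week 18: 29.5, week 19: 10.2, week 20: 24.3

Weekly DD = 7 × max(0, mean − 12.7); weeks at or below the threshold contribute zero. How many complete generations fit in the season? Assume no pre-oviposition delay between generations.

3 generations

Weekly DD (7 × max(0, T̄ − 12.7)): 84.7, 7.7, 44.8, 0.0, 122.5, 84.7, 9.1, 67.2, 80.5, 114.1, 41.3, 85.4, 77.0, 70.7, 0.0, 98.7, 16.1, 117.6, 0.0, 81.2.
Season total = 1203.3 DD.
Complete generations = ⌊1203.3 / 352⌋ = 3.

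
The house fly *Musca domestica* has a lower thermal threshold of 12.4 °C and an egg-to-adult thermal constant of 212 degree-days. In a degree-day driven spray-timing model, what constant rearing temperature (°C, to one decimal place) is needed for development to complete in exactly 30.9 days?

19.3 °C

Required daily accumulation = 212 / 30.9 = 6.861 DD/day.
T = T_base + 6.861 = 12.4 + 6.861 = 19.261 ≈ 19.3 °C.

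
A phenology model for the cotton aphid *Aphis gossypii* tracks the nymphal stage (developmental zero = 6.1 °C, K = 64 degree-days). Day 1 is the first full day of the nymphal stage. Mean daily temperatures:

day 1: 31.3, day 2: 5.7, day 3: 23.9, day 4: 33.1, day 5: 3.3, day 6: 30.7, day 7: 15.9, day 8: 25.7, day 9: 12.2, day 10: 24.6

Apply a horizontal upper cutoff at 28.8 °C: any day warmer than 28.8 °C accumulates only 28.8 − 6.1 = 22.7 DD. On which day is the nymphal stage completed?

Daily DD above 6.1 °C (capped at 22.7): 22.7, 0.0, 17.8, 22.7, 0.0, 22.7, 9.8, 19.6, 6.1, 18.5.
Cumulative: 22.7, 22.7, 40.5, 63.2, 63.2, 85.9, 95.7, 115.3, 121.4, 139.9.
The total first reaches 64 DD on day 6.

day 6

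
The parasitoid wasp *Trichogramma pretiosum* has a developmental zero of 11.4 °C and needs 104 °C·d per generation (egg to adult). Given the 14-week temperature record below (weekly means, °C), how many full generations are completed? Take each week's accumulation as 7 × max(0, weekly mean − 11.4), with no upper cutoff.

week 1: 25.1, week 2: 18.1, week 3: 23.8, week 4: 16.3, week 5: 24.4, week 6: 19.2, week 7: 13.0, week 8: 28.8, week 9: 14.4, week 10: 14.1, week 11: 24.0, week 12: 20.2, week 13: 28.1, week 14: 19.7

Weekly DD (7 × max(0, T̄ − 11.4)): 95.9, 46.9, 86.8, 34.3, 91.0, 54.6, 11.2, 121.8, 21.0, 18.9, 88.2, 61.6, 116.9, 58.1.
Season total = 907.2 DD.
Complete generations = ⌊907.2 / 104⌋ = 8.

8 generations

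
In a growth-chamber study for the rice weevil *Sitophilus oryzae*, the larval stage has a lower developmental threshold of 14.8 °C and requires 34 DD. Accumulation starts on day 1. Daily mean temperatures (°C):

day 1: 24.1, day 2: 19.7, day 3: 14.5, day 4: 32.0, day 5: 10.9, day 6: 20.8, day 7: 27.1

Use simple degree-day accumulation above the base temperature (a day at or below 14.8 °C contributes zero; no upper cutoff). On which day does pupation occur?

Daily DD above 14.8 °C: 9.3, 4.9, 0.0, 17.2, 0.0, 6.0, 12.3.
Cumulative: 9.3, 14.2, 14.2, 31.4, 31.4, 37.4, 49.7.
The total first reaches 34 DD on day 6.

day 6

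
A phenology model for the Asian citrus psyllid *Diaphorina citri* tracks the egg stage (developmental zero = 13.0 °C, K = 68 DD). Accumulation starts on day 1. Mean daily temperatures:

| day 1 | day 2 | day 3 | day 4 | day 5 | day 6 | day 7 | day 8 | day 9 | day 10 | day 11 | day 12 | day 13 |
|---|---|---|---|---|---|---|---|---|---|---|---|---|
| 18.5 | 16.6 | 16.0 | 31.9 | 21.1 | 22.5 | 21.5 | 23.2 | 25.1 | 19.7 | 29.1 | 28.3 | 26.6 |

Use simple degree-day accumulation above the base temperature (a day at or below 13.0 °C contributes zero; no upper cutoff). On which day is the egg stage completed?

day 9

Daily DD above 13.0 °C: 5.5, 3.6, 3.0, 18.9, 8.1, 9.5, 8.5, 10.2, 12.1, 6.7, 16.1, 15.3, 13.6.
Cumulative: 5.5, 9.1, 12.1, 31.0, 39.1, 48.6, 57.1, 67.3, 79.4, 86.1, 102.2, 117.5, 131.1.
The total first reaches 68 DD on day 9.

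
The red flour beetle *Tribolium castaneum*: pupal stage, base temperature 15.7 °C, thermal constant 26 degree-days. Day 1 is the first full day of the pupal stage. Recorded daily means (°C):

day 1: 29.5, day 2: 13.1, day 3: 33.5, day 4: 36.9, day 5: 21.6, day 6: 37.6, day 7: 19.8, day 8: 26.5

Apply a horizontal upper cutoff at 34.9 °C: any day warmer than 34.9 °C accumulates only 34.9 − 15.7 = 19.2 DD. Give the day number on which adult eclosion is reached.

day 3

Daily DD above 15.7 °C (capped at 19.2): 13.8, 0.0, 17.8, 19.2, 5.9, 19.2, 4.1, 10.8.
Cumulative: 13.8, 13.8, 31.6, 50.8, 56.7, 75.9, 80.0, 90.8.
The total first reaches 26 DD on day 3.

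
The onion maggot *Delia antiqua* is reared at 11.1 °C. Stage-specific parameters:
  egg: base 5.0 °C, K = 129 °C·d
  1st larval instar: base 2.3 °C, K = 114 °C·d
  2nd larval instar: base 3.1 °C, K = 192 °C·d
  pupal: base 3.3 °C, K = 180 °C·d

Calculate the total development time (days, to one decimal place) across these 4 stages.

egg: 129 / (11.1 − 5.0) = 129 / 6.1 = 21.148 d.
1st larval instar: 114 / (11.1 − 2.3) = 114 / 8.8 = 12.955 d.
2nd larval instar: 192 / (11.1 − 3.1) = 192 / 8.0 = 24.000 d.
pupal: 180 / (11.1 − 3.3) = 180 / 7.8 = 23.077 d.
Sum = 81.179 ≈ 81.2 days.

81.2 days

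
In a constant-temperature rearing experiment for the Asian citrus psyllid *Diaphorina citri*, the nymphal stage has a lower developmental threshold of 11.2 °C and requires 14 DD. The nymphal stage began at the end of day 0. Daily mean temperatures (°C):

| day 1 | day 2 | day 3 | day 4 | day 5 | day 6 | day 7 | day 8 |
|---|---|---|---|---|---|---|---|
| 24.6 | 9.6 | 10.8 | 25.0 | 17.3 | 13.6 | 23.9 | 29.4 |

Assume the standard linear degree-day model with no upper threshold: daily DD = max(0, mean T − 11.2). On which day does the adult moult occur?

day 4

Daily DD above 11.2 °C: 13.4, 0.0, 0.0, 13.8, 6.1, 2.4, 12.7, 18.2.
Cumulative: 13.4, 13.4, 13.4, 27.2, 33.3, 35.7, 48.4, 66.6.
The total first reaches 14 DD on day 4.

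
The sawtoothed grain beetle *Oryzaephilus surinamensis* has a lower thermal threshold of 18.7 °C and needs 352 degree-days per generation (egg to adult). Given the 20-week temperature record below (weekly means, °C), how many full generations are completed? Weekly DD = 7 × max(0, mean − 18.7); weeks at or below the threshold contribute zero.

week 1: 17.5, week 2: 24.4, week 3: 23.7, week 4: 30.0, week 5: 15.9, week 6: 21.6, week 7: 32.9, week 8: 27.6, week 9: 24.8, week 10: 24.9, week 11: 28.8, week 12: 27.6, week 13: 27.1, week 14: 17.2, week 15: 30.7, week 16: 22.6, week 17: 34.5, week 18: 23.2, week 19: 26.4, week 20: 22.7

Weekly DD (7 × max(0, T̄ − 18.7)): 0.0, 39.9, 35.0, 79.1, 0.0, 20.3, 99.4, 62.3, 42.7, 43.4, 70.7, 62.3, 58.8, 0.0, 84.0, 27.3, 110.6, 31.5, 53.9, 28.0.
Season total = 949.2 DD.
Complete generations = ⌊949.2 / 352⌋ = 2.

2 generations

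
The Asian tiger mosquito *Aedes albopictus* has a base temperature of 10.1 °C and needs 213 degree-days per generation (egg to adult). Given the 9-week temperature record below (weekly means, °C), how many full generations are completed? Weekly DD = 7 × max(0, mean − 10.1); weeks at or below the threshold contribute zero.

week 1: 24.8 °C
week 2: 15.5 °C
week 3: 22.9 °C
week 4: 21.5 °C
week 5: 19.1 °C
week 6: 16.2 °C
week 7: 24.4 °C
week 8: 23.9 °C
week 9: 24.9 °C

Weekly DD (7 × max(0, T̄ − 10.1)): 102.9, 37.8, 89.6, 79.8, 63.0, 42.7, 100.1, 96.6, 103.6.
Season total = 716.1 DD.
Complete generations = ⌊716.1 / 213⌋ = 3.

3 generations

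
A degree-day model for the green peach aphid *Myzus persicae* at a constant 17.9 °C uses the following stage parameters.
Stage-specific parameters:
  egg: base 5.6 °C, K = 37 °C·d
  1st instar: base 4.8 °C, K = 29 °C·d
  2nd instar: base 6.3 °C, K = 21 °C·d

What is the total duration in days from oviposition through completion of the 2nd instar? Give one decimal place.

egg: 37 / (17.9 − 5.6) = 37 / 12.3 = 3.008 d.
1st instar: 29 / (17.9 − 4.8) = 29 / 13.1 = 2.214 d.
2nd instar: 21 / (17.9 − 6.3) = 21 / 11.6 = 1.810 d.
Sum = 7.032 ≈ 7.0 days.

7.0 days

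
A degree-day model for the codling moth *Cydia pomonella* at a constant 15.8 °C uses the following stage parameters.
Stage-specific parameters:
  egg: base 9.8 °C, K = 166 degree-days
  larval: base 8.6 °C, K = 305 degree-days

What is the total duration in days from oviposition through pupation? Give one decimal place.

70.0 days

egg: 166 / (15.8 − 9.8) = 166 / 6.0 = 27.667 d.
larval: 305 / (15.8 − 8.6) = 305 / 7.2 = 42.361 d.
Sum = 70.028 ≈ 70.0 days.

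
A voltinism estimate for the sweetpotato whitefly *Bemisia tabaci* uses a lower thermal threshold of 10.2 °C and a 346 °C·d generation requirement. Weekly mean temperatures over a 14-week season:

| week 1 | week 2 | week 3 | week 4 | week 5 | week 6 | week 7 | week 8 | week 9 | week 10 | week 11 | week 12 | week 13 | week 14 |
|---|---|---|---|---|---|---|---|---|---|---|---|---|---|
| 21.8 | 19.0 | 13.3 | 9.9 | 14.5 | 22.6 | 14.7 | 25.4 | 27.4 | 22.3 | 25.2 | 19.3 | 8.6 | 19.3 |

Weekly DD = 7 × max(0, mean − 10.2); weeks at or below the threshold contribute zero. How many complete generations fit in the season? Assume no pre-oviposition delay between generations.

Weekly DD (7 × max(0, T̄ − 10.2)): 81.2, 61.6, 21.7, 0.0, 30.1, 86.8, 31.5, 106.4, 120.4, 84.7, 105.0, 63.7, 0.0, 63.7.
Season total = 856.8 DD.
Complete generations = ⌊856.8 / 346⌋ = 2.

2 generations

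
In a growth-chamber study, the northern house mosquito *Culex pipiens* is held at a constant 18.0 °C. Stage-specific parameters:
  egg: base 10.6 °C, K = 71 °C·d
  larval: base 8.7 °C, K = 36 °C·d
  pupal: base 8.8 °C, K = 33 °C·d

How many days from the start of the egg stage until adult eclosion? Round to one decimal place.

17.1 days

egg: 71 / (18.0 − 10.6) = 71 / 7.4 = 9.595 d.
larval: 36 / (18.0 − 8.7) = 36 / 9.3 = 3.871 d.
pupal: 33 / (18.0 − 8.8) = 33 / 9.2 = 3.587 d.
Sum = 17.053 ≈ 17.1 days.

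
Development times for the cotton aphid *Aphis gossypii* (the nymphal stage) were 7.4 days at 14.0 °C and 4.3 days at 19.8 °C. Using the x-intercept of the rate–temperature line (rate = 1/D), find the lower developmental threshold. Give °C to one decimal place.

6.0 °C

Equal thermal constants: D₁(T₁ − T_b) = D₂(T₂ − T_b).
7.4·(14.0 − T_b) = 4.3·(19.8 − T_b)
T_b = (7.4·14.0 − 4.3·19.8) / (7.4 − 4.3) = 18.46 / 3.1 = 5.955 °C ≈ 6.0 °C.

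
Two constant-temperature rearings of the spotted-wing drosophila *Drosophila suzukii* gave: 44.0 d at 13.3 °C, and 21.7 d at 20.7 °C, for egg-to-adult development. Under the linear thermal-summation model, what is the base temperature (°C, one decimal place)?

6.1 °C

Under the model K = D·(T − T_b), so D₁·(T₁ − T_b) = D₂·(T₂ − T_b).
44.0·(13.3 − T_b) = 21.7·(20.7 − T_b)
T_b = (44.0·13.3 − 21.7·20.7) / (44.0 − 21.7) = 136.01 / 22.3 = 6.099 °C ≈ 6.1 °C.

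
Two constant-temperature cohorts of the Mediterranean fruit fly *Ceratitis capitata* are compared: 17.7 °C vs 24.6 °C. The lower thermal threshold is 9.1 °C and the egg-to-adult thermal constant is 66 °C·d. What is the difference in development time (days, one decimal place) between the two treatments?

At 17.7 °C: 66 / (17.7 − 9.1) = 66 / 8.6 = 7.674 d.
At 24.6 °C: 66 / (24.6 − 9.1) = 66 / 15.5 = 4.258 d.
Difference = |7.674 − 4.258| = 3.416 ≈ 3.4 days.

3.4 days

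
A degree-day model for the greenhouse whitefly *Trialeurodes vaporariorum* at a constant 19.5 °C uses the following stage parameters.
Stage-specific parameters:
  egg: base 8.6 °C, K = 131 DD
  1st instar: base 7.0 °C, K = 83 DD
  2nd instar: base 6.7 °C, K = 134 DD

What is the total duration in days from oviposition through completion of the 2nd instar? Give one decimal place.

egg: 131 / (19.5 − 8.6) = 131 / 10.9 = 12.018 d.
1st instar: 83 / (19.5 − 7.0) = 83 / 12.5 = 6.640 d.
2nd instar: 134 / (19.5 − 6.7) = 134 / 12.8 = 10.469 d.
Sum = 29.127 ≈ 29.1 days.

29.1 days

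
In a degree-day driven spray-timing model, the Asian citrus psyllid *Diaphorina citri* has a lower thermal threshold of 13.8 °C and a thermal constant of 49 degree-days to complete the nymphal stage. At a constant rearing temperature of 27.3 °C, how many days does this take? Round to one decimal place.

Daily accumulation = 27.3 − 13.8 = 13.5 DD/day.
Duration = 49 / 13.5 = 3.630 ≈ 3.6 days.

3.6 days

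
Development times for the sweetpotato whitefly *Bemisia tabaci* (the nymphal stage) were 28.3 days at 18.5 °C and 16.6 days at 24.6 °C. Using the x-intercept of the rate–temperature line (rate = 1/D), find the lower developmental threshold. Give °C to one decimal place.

Equal thermal constants: D₁(T₁ − T_b) = D₂(T₂ − T_b).
28.3·(18.5 − T_b) = 16.6·(24.6 − T_b)
T_b = (28.3·18.5 − 16.6·24.6) / (28.3 − 16.6) = 115.19 / 11.7 = 9.845 °C ≈ 9.8 °C.

9.8 °C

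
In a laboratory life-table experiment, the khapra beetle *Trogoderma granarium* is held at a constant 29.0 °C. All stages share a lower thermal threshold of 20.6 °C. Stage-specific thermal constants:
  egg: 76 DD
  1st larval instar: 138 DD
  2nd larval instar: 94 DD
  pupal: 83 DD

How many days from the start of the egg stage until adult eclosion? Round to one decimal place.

46.5 days

Daily accumulation at 29.0 °C = 29.0 − 20.6 = 8.4 DD/day.
Total K = 76 + 138 + 94 + 83 = 391 DD.
Total duration = 391 / 8.4 = 46.548 ≈ 46.5 days.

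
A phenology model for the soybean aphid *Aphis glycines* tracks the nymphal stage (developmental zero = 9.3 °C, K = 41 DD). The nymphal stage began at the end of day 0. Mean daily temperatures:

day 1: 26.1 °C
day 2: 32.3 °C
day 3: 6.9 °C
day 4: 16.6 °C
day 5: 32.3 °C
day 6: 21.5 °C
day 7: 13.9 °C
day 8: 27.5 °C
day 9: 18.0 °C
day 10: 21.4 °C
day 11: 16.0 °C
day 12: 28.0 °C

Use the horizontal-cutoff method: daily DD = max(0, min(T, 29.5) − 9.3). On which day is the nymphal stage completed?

Daily DD above 9.3 °C (capped at 20.2): 16.8, 20.2, 0.0, 7.3, 20.2, 12.2, 4.6, 18.2, 8.7, 12.1, 6.7, 18.7.
Cumulative: 16.8, 37.0, 37.0, 44.3, 64.5, 76.7, 81.3, 99.5, 108.2, 120.3, 127.0, 145.7.
The total first reaches 41 DD on day 4.

day 4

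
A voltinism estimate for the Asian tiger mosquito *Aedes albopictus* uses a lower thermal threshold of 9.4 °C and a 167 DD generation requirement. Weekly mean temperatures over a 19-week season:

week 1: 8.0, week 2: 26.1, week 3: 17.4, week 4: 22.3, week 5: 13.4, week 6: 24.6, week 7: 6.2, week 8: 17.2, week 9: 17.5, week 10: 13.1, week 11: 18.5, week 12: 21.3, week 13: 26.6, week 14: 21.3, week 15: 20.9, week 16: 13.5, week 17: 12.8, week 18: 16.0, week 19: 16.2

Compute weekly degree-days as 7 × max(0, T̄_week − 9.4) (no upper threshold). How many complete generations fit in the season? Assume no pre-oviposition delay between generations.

Weekly DD (7 × max(0, T̄ − 9.4)): 0.0, 116.9, 56.0, 90.3, 28.0, 106.4, 0.0, 54.6, 56.7, 25.9, 63.7, 83.3, 120.4, 83.3, 80.5, 28.7, 23.8, 46.2, 47.6.
Season total = 1112.3 DD.
Complete generations = ⌊1112.3 / 167⌋ = 6.

6 generations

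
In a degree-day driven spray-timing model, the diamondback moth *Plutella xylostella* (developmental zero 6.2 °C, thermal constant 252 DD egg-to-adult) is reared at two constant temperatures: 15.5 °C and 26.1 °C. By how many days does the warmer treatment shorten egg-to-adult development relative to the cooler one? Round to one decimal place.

At 15.5 °C: 252 / (15.5 − 6.2) = 252 / 9.3 = 27.097 d.
At 26.1 °C: 252 / (26.1 − 6.2) = 252 / 19.9 = 12.663 d.
Difference = |27.097 − 12.663| = 14.433 ≈ 14.4 days.

14.4 days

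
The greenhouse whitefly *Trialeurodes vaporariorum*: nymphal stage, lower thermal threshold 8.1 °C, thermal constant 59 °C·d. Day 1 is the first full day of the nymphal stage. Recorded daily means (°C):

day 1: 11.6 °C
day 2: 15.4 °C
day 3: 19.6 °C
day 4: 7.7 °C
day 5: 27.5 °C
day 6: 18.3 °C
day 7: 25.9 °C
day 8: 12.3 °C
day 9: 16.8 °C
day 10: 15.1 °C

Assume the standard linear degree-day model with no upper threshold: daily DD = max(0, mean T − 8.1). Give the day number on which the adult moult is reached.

day 7

Daily DD above 8.1 °C: 3.5, 7.3, 11.5, 0.0, 19.4, 10.2, 17.8, 4.2, 8.7, 7.0.
Cumulative: 3.5, 10.8, 22.3, 22.3, 41.7, 51.9, 69.7, 73.9, 82.6, 89.6.
The total first reaches 59 DD on day 7.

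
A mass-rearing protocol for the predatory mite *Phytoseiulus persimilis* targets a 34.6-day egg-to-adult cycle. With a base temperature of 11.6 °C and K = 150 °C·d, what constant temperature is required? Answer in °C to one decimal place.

15.9 °C

Required daily accumulation = 150 / 34.6 = 4.335 DD/day.
T = T_base + 4.335 = 11.6 + 4.335 = 15.935 ≈ 15.9 °C.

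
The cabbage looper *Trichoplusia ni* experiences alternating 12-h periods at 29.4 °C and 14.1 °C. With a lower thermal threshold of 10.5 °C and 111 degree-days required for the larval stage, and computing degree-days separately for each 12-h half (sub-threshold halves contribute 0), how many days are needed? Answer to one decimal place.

9.9 days

Day half: max(0, 29.4 − 10.5) × 0.5 = 18.9 × 0.5 = 9.45 DD.
Night half: max(0, 14.1 − 10.5) × 0.5 = 3.6 × 0.5 = 1.80 DD.
Per 24 h: 11.25 DD/day.
Duration = 111 / 11.25 = 9.867 ≈ 9.9 days.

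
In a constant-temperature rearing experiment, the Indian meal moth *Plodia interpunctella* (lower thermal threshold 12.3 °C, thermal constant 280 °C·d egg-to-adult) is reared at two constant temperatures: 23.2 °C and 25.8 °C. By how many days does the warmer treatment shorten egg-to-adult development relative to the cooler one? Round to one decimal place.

4.9 days

At 23.2 °C: 280 / (23.2 − 12.3) = 280 / 10.9 = 25.688 d.
At 25.8 °C: 280 / (25.8 − 12.3) = 280 / 13.5 = 20.741 d.
Difference = |25.688 − 20.741| = 4.947 ≈ 4.9 days.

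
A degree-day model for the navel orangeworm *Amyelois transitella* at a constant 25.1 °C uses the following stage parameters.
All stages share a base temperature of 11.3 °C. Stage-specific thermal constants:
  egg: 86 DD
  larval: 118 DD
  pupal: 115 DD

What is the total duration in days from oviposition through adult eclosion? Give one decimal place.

23.1 days

Daily accumulation at 25.1 °C = 25.1 − 11.3 = 13.8 DD/day.
Total K = 86 + 118 + 115 = 319 DD.
Total duration = 319 / 13.8 = 23.116 ≈ 23.1 days.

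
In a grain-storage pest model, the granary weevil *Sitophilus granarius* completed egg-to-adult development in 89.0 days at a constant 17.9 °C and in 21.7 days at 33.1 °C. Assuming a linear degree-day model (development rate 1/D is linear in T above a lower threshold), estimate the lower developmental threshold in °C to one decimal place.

Linear rate model ⇒ the product D·(T − T_b) is constant across temperatures.
89.0·(17.9 − T_b) = 21.7·(33.1 − T_b)
T_b = (89.0·17.9 − 21.7·33.1) / (89.0 − 21.7) = 874.83 / 67.3 = 12.999 °C ≈ 13.0 °C.

13.0 °C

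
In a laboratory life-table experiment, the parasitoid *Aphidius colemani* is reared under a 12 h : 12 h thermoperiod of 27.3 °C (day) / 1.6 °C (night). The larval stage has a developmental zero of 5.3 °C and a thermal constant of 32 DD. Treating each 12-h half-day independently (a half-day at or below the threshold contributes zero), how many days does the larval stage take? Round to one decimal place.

Day half: max(0, 27.3 − 5.3) × 0.5 = 22.0 × 0.5 = 11.00 DD.
Night half: max(0, 1.6 − 5.3) × 0.5 = 0.0 × 0.5 = 0.00 DD.
Per 24 h: 11.00 DD/day.
Duration = 32 / 11.00 = 2.909 ≈ 2.9 days.

2.9 days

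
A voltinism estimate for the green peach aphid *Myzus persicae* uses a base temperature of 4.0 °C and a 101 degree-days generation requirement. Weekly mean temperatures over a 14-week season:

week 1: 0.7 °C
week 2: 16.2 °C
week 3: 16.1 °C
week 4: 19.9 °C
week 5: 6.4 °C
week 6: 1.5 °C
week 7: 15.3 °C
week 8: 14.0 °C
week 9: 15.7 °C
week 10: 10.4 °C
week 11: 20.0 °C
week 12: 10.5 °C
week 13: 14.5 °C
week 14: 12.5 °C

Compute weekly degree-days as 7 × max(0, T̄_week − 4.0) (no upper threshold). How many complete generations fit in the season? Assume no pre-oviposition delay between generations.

8 generations

Weekly DD (7 × max(0, T̄ − 4.0)): 0.0, 85.4, 84.7, 111.3, 16.8, 0.0, 79.1, 70.0, 81.9, 44.8, 112.0, 45.5, 73.5, 59.5.
Season total = 864.5 DD.
Complete generations = ⌊864.5 / 101⌋ = 8.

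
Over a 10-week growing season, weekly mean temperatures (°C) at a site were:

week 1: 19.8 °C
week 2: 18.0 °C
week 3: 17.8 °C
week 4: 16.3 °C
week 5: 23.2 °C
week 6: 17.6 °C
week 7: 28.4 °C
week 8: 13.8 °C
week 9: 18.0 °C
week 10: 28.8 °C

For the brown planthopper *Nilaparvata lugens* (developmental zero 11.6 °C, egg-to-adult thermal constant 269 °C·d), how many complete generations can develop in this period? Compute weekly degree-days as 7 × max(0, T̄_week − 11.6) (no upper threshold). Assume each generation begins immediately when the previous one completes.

2 generations

Weekly DD (7 × max(0, T̄ − 11.6)): 57.4, 44.8, 43.4, 32.9, 81.2, 42.0, 117.6, 15.4, 44.8, 120.4.
Season total = 599.9 DD.
Complete generations = ⌊599.9 / 269⌋ = 2.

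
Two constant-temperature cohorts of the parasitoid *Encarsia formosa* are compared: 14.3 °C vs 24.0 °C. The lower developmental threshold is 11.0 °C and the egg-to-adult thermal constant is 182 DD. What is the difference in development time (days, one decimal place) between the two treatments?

At 14.3 °C: 182 / (14.3 − 11.0) = 182 / 3.3 = 55.152 d.
At 24.0 °C: 182 / (24.0 − 11.0) = 182 / 13.0 = 14.000 d.
Difference = |55.152 − 14.000| = 41.152 ≈ 41.2 days.

41.2 days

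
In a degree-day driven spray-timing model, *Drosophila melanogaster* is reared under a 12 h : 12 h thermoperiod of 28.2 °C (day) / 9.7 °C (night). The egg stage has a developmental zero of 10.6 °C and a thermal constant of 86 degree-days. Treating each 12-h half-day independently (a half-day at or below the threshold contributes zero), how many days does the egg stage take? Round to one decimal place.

9.8 days

Day half: max(0, 28.2 − 10.6) × 0.5 = 17.6 × 0.5 = 8.80 DD.
Night half: max(0, 9.7 − 10.6) × 0.5 = 0.0 × 0.5 = 0.00 DD.
Per 24 h: 8.80 DD/day.
Duration = 86 / 8.80 = 9.773 ≈ 9.8 days.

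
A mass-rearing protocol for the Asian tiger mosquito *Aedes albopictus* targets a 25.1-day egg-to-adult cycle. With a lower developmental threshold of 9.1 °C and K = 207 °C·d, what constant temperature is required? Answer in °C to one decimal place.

Required daily accumulation = 207 / 25.1 = 8.247 DD/day.
T = T_base + 8.247 = 9.1 + 8.247 = 17.347 ≈ 17.3 °C.

17.3 °C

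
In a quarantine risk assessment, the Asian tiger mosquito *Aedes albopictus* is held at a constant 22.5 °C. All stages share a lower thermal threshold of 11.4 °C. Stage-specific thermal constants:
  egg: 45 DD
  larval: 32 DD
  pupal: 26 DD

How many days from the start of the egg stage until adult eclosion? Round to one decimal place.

Daily accumulation at 22.5 °C = 22.5 − 11.4 = 11.1 DD/day.
Total K = 45 + 32 + 26 = 103 DD.
Total duration = 103 / 11.1 = 9.279 ≈ 9.3 days.

9.3 days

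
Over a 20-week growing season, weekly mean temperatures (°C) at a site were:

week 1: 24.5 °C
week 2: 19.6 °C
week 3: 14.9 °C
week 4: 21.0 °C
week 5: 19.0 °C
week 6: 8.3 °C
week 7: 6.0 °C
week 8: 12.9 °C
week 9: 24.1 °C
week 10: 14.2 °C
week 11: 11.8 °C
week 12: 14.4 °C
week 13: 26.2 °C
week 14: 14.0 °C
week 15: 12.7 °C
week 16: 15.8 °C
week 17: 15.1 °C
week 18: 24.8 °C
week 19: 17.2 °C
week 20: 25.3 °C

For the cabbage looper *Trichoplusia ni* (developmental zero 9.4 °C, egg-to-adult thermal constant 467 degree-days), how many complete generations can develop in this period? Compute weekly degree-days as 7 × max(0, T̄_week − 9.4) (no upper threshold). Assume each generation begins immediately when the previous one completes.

Weekly DD (7 × max(0, T̄ − 9.4)): 105.7, 71.4, 38.5, 81.2, 67.2, 0.0, 0.0, 24.5, 102.9, 33.6, 16.8, 35.0, 117.6, 32.2, 23.1, 44.8, 39.9, 107.8, 54.6, 111.3.
Season total = 1108.1 DD.
Complete generations = ⌊1108.1 / 467⌋ = 2.

2 generations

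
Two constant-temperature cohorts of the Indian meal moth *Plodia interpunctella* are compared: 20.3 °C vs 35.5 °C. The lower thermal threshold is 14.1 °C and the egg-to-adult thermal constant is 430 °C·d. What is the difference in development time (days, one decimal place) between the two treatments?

At 20.3 °C: 430 / (20.3 − 14.1) = 430 / 6.2 = 69.355 d.
At 35.5 °C: 430 / (35.5 − 14.1) = 430 / 21.4 = 20.093 d.
Difference = |69.355 − 20.093| = 49.261 ≈ 49.3 days.

49.3 days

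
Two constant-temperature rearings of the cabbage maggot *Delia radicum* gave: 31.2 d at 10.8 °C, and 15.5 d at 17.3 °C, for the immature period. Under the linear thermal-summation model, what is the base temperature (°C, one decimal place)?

4.4 °C

Linear rate model ⇒ the product D·(T − T_b) is constant across temperatures.
31.2·(10.8 − T_b) = 15.5·(17.3 − T_b)
T_b = (31.2·10.8 − 15.5·17.3) / (31.2 − 15.5) = 68.81 / 15.7 = 4.383 °C ≈ 4.4 °C.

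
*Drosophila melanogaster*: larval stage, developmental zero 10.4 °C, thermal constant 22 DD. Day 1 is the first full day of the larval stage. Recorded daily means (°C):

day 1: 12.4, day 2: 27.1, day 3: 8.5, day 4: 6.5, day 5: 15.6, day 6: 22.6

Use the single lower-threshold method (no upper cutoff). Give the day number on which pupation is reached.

day 5

Daily DD above 10.4 °C: 2.0, 16.7, 0.0, 0.0, 5.2, 12.2.
Cumulative: 2.0, 18.7, 18.7, 18.7, 23.9, 36.1.
The total first reaches 22 DD on day 5.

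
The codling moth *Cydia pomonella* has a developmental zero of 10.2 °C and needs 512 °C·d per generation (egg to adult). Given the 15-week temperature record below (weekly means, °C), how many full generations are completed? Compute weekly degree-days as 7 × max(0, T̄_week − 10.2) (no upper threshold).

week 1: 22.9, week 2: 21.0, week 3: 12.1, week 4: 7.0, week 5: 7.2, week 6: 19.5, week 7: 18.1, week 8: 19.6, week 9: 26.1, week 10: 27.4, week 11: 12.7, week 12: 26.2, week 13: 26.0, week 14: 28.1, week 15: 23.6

Weekly DD (7 × max(0, T̄ − 10.2)): 88.9, 75.6, 13.3, 0.0, 0.0, 65.1, 55.3, 65.8, 111.3, 120.4, 17.5, 112.0, 110.6, 125.3, 93.8.
Season total = 1054.9 DD.
Complete generations = ⌊1054.9 / 512⌋ = 2.

2 generations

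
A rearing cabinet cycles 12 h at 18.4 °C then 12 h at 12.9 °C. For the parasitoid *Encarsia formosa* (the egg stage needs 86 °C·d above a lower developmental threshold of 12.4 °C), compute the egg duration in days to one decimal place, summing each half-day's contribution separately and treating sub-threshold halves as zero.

Day half: max(0, 18.4 − 12.4) × 0.5 = 6.0 × 0.5 = 3.00 DD.
Night half: max(0, 12.9 − 12.4) × 0.5 = 0.5 × 0.5 = 0.25 DD.
Per 24 h: 3.25 DD/day.
Duration = 86 / 3.25 = 26.462 ≈ 26.5 days.

26.5 days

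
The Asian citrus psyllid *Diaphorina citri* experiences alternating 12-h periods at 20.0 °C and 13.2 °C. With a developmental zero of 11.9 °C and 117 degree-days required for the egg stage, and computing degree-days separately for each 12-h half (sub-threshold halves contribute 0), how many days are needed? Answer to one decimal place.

Day half: max(0, 20.0 − 11.9) × 0.5 = 8.1 × 0.5 = 4.05 DD.
Night half: max(0, 13.2 − 11.9) × 0.5 = 1.3 × 0.5 = 0.65 DD.
Per 24 h: 4.70 DD/day.
Duration = 117 / 4.70 = 24.894 ≈ 24.9 days.

24.9 days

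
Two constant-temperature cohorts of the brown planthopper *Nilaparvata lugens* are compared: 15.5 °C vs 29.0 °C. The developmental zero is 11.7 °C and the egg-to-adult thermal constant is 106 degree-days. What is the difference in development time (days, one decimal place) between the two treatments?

At 15.5 °C: 106 / (15.5 − 11.7) = 106 / 3.8 = 27.895 d.
At 29.0 °C: 106 / (29.0 − 11.7) = 106 / 17.3 = 6.127 d.
Difference = |27.895 − 6.127| = 21.768 ≈ 21.8 days.

21.8 days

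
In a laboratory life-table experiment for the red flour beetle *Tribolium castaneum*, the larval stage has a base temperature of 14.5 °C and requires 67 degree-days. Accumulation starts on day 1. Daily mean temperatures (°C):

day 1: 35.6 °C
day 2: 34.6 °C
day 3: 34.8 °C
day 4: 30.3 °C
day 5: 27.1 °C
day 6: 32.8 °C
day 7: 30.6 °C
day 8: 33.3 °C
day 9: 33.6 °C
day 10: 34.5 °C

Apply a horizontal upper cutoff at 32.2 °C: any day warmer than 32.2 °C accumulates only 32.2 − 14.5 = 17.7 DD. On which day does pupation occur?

Daily DD above 14.5 °C (capped at 17.7): 17.7, 17.7, 17.7, 15.8, 12.6, 17.7, 16.1, 17.7, 17.7, 17.7.
Cumulative: 17.7, 35.4, 53.1, 68.9, 81.5, 99.2, 115.3, 133.0, 150.7, 168.4.
The total first reaches 67 DD on day 4.

day 4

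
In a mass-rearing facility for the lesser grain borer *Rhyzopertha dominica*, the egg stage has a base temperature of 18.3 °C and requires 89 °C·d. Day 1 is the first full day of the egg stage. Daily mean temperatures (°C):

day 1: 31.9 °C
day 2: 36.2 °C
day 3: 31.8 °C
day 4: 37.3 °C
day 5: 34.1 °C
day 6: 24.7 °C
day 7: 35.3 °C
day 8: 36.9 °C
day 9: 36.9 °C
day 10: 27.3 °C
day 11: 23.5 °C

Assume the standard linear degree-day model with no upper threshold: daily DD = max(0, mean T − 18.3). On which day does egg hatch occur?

Daily DD above 18.3 °C: 13.6, 17.9, 13.5, 19.0, 15.8, 6.4, 17.0, 18.6, 18.6, 9.0, 5.2.
Cumulative: 13.6, 31.5, 45.0, 64.0, 79.8, 86.2, 103.2, 121.8, 140.4, 149.4, 154.6.
The total first reaches 89 DD on day 7.

day 7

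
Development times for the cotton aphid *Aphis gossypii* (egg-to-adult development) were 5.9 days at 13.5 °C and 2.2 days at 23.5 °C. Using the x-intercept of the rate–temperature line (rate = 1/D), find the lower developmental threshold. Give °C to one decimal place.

Equal thermal constants: D₁(T₁ − T_b) = D₂(T₂ − T_b).
5.9·(13.5 − T_b) = 2.2·(23.5 − T_b)
T_b = (5.9·13.5 − 2.2·23.5) / (5.9 − 2.2) = 27.95 / 3.7 = 7.554 °C ≈ 7.6 °C.

7.6 °C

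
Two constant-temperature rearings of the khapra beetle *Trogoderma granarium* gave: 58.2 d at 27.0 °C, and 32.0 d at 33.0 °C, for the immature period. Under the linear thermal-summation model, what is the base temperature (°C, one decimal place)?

19.7 °C

Equal thermal constants: D₁(T₁ − T_b) = D₂(T₂ − T_b).
58.2·(27.0 − T_b) = 32.0·(33.0 − T_b)
T_b = (58.2·27.0 − 32.0·33.0) / (58.2 − 32.0) = 515.40 / 26.2 = 19.672 °C ≈ 19.7 °C.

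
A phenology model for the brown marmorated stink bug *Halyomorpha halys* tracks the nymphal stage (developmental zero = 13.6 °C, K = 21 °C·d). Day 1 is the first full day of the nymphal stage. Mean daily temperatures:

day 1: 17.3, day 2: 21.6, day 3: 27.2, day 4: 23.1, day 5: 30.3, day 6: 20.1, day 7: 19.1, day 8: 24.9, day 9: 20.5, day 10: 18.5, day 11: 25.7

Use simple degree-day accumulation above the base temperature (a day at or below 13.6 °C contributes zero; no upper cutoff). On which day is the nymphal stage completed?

Daily DD above 13.6 °C: 3.7, 8.0, 13.6, 9.5, 16.7, 6.5, 5.5, 11.3, 6.9, 4.9, 12.1.
Cumulative: 3.7, 11.7, 25.3, 34.8, 51.5, 58.0, 63.5, 74.8, 81.7, 86.6, 98.7.
The total first reaches 21 DD on day 3.

day 3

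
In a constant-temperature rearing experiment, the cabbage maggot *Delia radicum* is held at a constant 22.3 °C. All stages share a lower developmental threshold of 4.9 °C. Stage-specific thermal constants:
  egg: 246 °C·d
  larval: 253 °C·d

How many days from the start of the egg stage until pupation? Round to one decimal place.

28.7 days

Daily accumulation at 22.3 °C = 22.3 − 4.9 = 17.4 DD/day.
Total K = 246 + 253 = 499 DD.
Total duration = 499 / 17.4 = 28.678 ≈ 28.7 days.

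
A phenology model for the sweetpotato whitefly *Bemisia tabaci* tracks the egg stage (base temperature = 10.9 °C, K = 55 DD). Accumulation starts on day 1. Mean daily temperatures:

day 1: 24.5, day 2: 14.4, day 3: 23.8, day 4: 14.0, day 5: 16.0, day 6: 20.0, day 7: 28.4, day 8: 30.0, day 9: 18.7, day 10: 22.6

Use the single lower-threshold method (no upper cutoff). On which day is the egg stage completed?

day 7

Daily DD above 10.9 °C: 13.6, 3.5, 12.9, 3.1, 5.1, 9.1, 17.5, 19.1, 7.8, 11.7.
Cumulative: 13.6, 17.1, 30.0, 33.1, 38.2, 47.3, 64.8, 83.9, 91.7, 103.4.
The total first reaches 55 DD on day 7.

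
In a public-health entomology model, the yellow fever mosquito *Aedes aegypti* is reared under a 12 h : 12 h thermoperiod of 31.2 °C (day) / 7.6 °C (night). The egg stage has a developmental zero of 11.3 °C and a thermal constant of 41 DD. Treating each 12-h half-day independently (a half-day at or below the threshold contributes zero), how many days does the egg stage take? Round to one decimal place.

4.1 days

Day half: max(0, 31.2 − 11.3) × 0.5 = 19.9 × 0.5 = 9.95 DD.
Night half: max(0, 7.6 − 11.3) × 0.5 = 0.0 × 0.5 = 0.00 DD.
Per 24 h: 9.95 DD/day.
Duration = 41 / 9.95 = 4.121 ≈ 4.1 days.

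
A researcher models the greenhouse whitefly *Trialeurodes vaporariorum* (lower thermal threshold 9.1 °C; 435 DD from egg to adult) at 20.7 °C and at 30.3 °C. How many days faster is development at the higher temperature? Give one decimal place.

17.0 days

At 20.7 °C: 435 / (20.7 − 9.1) = 435 / 11.6 = 37.500 d.
At 30.3 °C: 435 / (30.3 − 9.1) = 435 / 21.2 = 20.519 d.
Difference = |37.500 − 20.519| = 16.981 ≈ 17.0 days.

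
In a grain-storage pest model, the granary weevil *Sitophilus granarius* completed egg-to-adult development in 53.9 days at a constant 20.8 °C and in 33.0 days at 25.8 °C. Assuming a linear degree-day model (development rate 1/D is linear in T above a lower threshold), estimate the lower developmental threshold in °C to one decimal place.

Equal thermal constants: D₁(T₁ − T_b) = D₂(T₂ − T_b).
53.9·(20.8 − T_b) = 33.0·(25.8 − T_b)
T_b = (53.9·20.8 − 33.0·25.8) / (53.9 − 33.0) = 269.72 / 20.9 = 12.905 °C ≈ 12.9 °C.

12.9 °C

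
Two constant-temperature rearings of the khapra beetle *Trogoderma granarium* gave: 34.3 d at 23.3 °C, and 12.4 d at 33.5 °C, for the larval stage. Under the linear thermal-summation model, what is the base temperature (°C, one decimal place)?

Under the model K = D·(T − T_b), so D₁·(T₁ − T_b) = D₂·(T₂ − T_b).
34.3·(23.3 − T_b) = 12.4·(33.5 − T_b)
T_b = (34.3·23.3 − 12.4·33.5) / (34.3 − 12.4) = 383.79 / 21.9 = 17.525 °C ≈ 17.5 °C.

17.5 °C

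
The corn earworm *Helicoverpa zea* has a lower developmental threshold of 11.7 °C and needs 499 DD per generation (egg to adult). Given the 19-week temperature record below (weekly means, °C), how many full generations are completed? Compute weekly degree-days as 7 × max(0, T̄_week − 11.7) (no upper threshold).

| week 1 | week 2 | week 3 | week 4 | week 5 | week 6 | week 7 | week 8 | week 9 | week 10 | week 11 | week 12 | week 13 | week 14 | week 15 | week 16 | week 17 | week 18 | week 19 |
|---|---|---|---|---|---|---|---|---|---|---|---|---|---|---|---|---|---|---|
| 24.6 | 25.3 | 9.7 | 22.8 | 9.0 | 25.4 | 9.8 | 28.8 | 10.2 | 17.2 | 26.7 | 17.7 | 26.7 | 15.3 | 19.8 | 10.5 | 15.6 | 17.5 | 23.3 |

Weekly DD (7 × max(0, T̄ − 11.7)): 90.3, 95.2, 0.0, 77.7, 0.0, 95.9, 0.0, 119.7, 0.0, 38.5, 105.0, 42.0, 105.0, 25.2, 56.7, 0.0, 27.3, 40.6, 81.2.
Season total = 1000.3 DD.
Complete generations = ⌊1000.3 / 499⌋ = 2.

2 generations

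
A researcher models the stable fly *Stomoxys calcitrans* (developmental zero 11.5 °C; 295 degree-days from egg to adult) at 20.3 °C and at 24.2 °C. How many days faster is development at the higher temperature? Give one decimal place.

At 20.3 °C: 295 / (20.3 − 11.5) = 295 / 8.8 = 33.523 d.
At 24.2 °C: 295 / (24.2 − 11.5) = 295 / 12.7 = 23.228 d.
Difference = |33.523 − 23.228| = 10.294 ≈ 10.3 days.

10.3 days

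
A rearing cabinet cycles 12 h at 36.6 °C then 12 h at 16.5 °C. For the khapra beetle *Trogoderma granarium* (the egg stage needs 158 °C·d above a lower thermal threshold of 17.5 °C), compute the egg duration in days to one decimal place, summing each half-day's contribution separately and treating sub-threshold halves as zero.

16.5 days

Day half: max(0, 36.6 − 17.5) × 0.5 = 19.1 × 0.5 = 9.55 DD.
Night half: max(0, 16.5 − 17.5) × 0.5 = 0.0 × 0.5 = 0.00 DD.
Per 24 h: 9.55 DD/day.
Duration = 158 / 9.55 = 16.545 ≈ 16.5 days.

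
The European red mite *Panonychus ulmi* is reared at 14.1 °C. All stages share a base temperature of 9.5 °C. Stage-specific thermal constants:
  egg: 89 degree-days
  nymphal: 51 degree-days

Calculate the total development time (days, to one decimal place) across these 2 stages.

30.4 days

Daily accumulation at 14.1 °C = 14.1 − 9.5 = 4.6 DD/day.
Total K = 89 + 51 = 140 DD.
Total duration = 140 / 4.6 = 30.435 ≈ 30.4 days.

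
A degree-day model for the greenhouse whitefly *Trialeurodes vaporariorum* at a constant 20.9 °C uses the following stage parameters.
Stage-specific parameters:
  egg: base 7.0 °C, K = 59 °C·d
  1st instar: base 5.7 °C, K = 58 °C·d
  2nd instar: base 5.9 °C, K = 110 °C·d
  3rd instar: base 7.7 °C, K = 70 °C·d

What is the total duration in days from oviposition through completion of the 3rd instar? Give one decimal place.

egg: 59 / (20.9 − 7.0) = 59 / 13.9 = 4.245 d.
1st instar: 58 / (20.9 − 5.7) = 58 / 15.2 = 3.816 d.
2nd instar: 110 / (20.9 − 5.9) = 110 / 15.0 = 7.333 d.
3rd instar: 70 / (20.9 − 7.7) = 70 / 13.2 = 5.303 d.
Sum = 20.697 ≈ 20.7 days.

20.7 days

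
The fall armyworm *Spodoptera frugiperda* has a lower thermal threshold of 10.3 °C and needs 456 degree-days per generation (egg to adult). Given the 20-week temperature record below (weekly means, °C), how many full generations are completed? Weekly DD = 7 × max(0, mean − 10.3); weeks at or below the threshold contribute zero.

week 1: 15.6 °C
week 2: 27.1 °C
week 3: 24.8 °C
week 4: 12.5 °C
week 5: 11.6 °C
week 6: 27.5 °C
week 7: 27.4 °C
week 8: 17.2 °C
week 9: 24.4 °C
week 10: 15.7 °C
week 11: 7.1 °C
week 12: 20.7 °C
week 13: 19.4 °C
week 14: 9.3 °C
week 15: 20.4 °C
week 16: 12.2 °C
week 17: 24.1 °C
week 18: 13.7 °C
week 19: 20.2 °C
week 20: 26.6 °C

Weekly DD (7 × max(0, T̄ − 10.3)): 37.1, 117.6, 101.5, 15.4, 9.1, 120.4, 119.7, 48.3, 98.7, 37.8, 0.0, 72.8, 63.7, 0.0, 70.7, 13.3, 96.6, 23.8, 69.3, 114.1.
Season total = 1229.9 DD.
Complete generations = ⌊1229.9 / 456⌋ = 2.

2 generations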